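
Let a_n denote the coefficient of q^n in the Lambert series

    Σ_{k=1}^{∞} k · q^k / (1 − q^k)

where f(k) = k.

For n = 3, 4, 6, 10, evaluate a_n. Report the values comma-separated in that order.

4, 7, 12, 18

[q^3] f(1)=1,f(3)=3 ⇒ 4
[q^4] f(1)=1,f(2)=2,f(4)=4 ⇒ 7
[q^6] f(1)=1,f(2)=2,f(3)=3,f(6)=6 ⇒ 12
[q^10] f(10)=10,f(5)=5,f(2)=2,f(1)=1 ⇒ 18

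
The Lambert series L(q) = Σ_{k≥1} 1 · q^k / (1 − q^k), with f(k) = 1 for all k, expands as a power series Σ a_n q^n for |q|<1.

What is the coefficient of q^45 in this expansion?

n=45: 45·1 15·3 9·5 5·9 3·15 1·45  f→[1+1+1+1+1+1]=6

a_45 = 6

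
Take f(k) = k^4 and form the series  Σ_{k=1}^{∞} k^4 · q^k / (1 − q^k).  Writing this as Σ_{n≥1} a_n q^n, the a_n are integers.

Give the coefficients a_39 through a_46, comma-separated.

2342084, 2734994, 2825762, 3348388, 3418802, 3997266, 4158518, 4757314

q^39  k|39↦f(k): 39:2313441 13:28561 3:81 1:1  a_39=2342084
n=40: 40·1 20·2 10·4 8·5 5·8 4·10 2·20 1·40  f→[2560000+160000+10000+4096+625+256+16+1]=2734994
n=41: 1·41 41·1  f→[1+2825761]=2825762
[q^42] f(1)=1,f(2)=16,f(3)=81,f(6)=1296,f(7)=2401,f(14)=38416,f(21)=194481,f(42)=3111696 ⇒ 3348388
d|43:{1,43}  Σf=1+3418801=3418802
[q^44] f(44)=3748096,f(22)=234256,f(11)=14641,f(4)=256,f(2)=16,f(1)=1 ⇒ 3997266
d|45:{1,3,5,9,15,45}  Σf=1+81+625+6561+50625+4100625=4158518
n=46: 1·46 2·23 23·2 46·1  f→[1+16+279841+4477456]=4757314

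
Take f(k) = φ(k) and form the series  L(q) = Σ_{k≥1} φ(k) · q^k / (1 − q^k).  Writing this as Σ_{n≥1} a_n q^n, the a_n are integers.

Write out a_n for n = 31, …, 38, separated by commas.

[q^31] φ(31)=30,φ(1)=1 ⇒ 31
q^32  k|32↦φ(k): 1:1 2:1 4:2 8:4 16:8 32:16  a_32=32
[q^33] φ(1)=1,φ(3)=2,φ(11)=10,φ(33)=20 ⇒ 33
d|34:{34,17,2,1}  Σφ=16+16+1+1=34
d|35:{1,5,7,35}  Σφ=1+4+6+24=35
[q^36] φ(36)=12,φ(18)=6,φ(12)=4,φ(9)=6,φ(6)=2,φ(4)=2,φ(3)=2,φ(2)=1,φ(1)=1 ⇒ 36
q^37  k|37↦φ(k): 1:1 37:36  a_37=37
q^38  k|38↦φ(k): 1:1 2:1 19:18 38:18  a_38=38

31, 32, 33, 34, 35, 36, 37, 38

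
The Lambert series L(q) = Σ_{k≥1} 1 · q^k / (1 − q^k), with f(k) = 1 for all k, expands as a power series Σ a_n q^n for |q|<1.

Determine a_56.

n=56: 1·56 2·28 4·14 7·8 8·7 14·4 28·2 56·1  f→[1+1+1+1+1+1+1+1]=8

a_56 = 8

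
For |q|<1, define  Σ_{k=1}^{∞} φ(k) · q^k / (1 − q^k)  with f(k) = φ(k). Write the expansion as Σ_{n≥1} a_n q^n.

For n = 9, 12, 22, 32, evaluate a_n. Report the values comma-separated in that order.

d|9:{1,3,9}  Σφ=1+2+6=9
n=12: 1·12 2·6 3·4 4·3 6·2 12·1  φ→[1+1+2+2+2+4]=12
n=22: 1·22 2·11 11·2 22·1  φ→[1+1+10+10]=22
d|32:{1,2,4,8,16,32}  Σφ=1+1+2+4+8+16=32

9, 12, 22, 32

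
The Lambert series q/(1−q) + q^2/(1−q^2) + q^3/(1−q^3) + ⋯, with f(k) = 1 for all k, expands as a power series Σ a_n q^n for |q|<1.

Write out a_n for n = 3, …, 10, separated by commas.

2, 3, 2, 4, 2, 4, 3, 4

n=3: 1·3 3·1  f→[1+1]=2
d|4:{4,2,1}  Σf=1+1+1=3
n=5: 1·5 5·1  f→[1+1]=2
n=6: 6·1 3·2 2·3 1·6  f→[1+1+1+1]=4
n=7: 7·1 1·7  f→[1+1]=2
[q^8] f(8)=1,f(4)=1,f(2)=1,f(1)=1 ⇒ 4
n=9: 1·9 3·3 9·1  f→[1+1+1]=3
q^10  k|10↦f(k): 1:1 2:1 5:1 10:1  a_10=4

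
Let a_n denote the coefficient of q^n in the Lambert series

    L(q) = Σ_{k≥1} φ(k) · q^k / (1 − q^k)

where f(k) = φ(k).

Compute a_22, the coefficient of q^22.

q^22  k|22↦φ(k): 22:10 11:10 2:1 1:1  a_22=22

a_22 = 22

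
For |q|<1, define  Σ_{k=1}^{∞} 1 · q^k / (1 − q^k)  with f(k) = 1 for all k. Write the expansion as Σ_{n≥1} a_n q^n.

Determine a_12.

[q^12] f(12)=1,f(6)=1,f(4)=1,f(3)=1,f(2)=1,f(1)=1 ⇒ 6

a_12 = 6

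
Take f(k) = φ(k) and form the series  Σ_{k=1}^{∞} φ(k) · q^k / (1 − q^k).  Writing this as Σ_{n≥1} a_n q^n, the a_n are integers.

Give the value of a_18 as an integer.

n=18: 1·18 2·9 3·6 6·3 9·2 18·1  φ→[1+1+2+2+6+6]=18

a_18 = 18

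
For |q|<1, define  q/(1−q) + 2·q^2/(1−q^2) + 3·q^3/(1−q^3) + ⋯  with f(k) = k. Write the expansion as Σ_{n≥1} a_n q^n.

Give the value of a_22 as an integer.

q^22  k|22↦f(k): 22:22 11:11 2:2 1:1  a_22=36

a_22 = 36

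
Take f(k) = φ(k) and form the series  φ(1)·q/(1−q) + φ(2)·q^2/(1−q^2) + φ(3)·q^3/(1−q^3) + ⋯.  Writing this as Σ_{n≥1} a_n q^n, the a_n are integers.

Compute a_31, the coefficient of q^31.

[q^31] φ(31)=30,φ(1)=1 ⇒ 31

a_31 = 31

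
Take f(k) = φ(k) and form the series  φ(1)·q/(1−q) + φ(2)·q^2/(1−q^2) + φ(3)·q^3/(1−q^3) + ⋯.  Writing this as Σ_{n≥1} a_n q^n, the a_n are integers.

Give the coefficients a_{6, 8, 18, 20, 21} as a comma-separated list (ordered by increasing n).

n=6: 6·1 3·2 2·3 1·6  φ→[2+2+1+1]=6
q^8  k|8↦φ(k): 1:1 2:1 4:2 8:4  a_8=8
q^18  k|18↦φ(k): 18:6 9:6 6:2 3:2 2:1 1:1  a_18=18
[q^20] φ(20)=8,φ(10)=4,φ(5)=4,φ(4)=2,φ(2)=1,φ(1)=1 ⇒ 20
d|21:{1,3,7,21}  Σφ=1+2+6+12=21

6, 8, 18, 20, 21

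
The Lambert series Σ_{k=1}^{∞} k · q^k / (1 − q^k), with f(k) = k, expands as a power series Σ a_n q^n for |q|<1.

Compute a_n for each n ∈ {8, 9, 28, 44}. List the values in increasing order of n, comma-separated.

15, 13, 56, 84

[q^8] f(1)=1,f(2)=2,f(4)=4,f(8)=8 ⇒ 15
d|9:{1,3,9}  Σf=1+3+9=13
q^28  k|28↦f(k): 1:1 2:2 4:4 7:7 14:14 28:28  a_28=56
n=44: 44·1 22·2 11·4 4·11 2·22 1·44  f→[44+22+11+4+2+1]=84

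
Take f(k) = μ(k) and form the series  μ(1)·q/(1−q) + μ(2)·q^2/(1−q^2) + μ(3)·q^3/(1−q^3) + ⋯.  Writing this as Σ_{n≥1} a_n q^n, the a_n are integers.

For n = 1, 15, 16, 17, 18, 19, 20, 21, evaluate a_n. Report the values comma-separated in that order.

1, 0, 0, 0, 0, 0, 0, 0

q^1  k|1↦μ(k): 1:1  a_1=1
d|15:{15,5,3,1}  Σμ=1+(-1)+(-1)+1=0
[q^16] μ(1)=1,μ(2)=-1,μ(4)=0,μ(8)=0,μ(16)=0 ⇒ 0
n=17: 1·17 17·1  μ→[1+(-1)]=0
q^18  k|18↦μ(k): 1:1 2:-1 3:-1 6:1 9:0 18:0  a_18=0
n=19: 19·1 1·19  μ→[(-1)+1]=0
q^20  k|20↦μ(k): 1:1 2:-1 4:0 5:-1 10:1 20:0  a_20=0
d|21:{21,7,3,1}  Σμ=1+(-1)+(-1)+1=0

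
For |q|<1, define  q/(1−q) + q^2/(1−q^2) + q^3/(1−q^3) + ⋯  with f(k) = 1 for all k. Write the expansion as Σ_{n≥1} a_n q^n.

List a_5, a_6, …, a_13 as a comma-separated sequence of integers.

n=5: 1·5 5·1  f→[1+1]=2
[q^6] f(1)=1,f(2)=1,f(3)=1,f(6)=1 ⇒ 4
n=7: 1·7 7·1  f→[1+1]=2
q^8  k|8↦f(k): 8:1 4:1 2:1 1:1  a_8=4
n=9: 1·9 3·3 9·1  f→[1+1+1]=3
[q^10] f(1)=1,f(2)=1,f(5)=1,f(10)=1 ⇒ 4
[q^11] f(11)=1,f(1)=1 ⇒ 2
[q^12] f(12)=1,f(6)=1,f(4)=1,f(3)=1,f(2)=1,f(1)=1 ⇒ 6
q^13  k|13↦f(k): 1:1 13:1  a_13=2

2, 4, 2, 4, 3, 4, 2, 6, 2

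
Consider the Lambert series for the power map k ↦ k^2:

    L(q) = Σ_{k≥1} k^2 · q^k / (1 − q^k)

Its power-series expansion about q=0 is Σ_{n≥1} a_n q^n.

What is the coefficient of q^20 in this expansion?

a_20 = 546

d|20:{1,2,4,5,10,20}  Σf=1+4+16+25+100+400=546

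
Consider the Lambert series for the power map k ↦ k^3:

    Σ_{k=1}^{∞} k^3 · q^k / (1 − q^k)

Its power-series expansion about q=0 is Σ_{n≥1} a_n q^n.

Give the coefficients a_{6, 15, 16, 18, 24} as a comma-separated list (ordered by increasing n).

d|6:{6,3,2,1}  Σf=216+27+8+1=252
d|15:{1,3,5,15}  Σf=1+27+125+3375=3528
q^16  k|16↦f(k): 1:1 2:8 4:64 8:512 16:4096  a_16=4681
q^18  k|18↦f(k): 18:5832 9:729 6:216 3:27 2:8 1:1  a_18=6813
q^24  k|24↦f(k): 24:13824 12:1728 8:512 6:216 4:64 3:27 2:8 1:1  a_24=16380

252, 3528, 4681, 6813, 16380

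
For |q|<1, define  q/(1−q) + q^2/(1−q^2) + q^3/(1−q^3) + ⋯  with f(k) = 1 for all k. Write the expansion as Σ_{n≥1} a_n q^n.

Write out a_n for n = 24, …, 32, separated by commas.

q^24  k|24↦f(k): 24:1 12:1 8:1 6:1 4:1 3:1 2:1 1:1  a_24=8
n=25: 1·25 5·5 25·1  f→[1+1+1]=3
q^26  k|26↦f(k): 26:1 13:1 2:1 1:1  a_26=4
q^27  k|27↦f(k): 27:1 9:1 3:1 1:1  a_27=4
d|28:{28,14,7,4,2,1}  Σf=1+1+1+1+1+1=6
n=29: 1·29 29·1  f→[1+1]=2
n=30: 30·1 15·2 10·3 6·5 5·6 3·10 2·15 1·30  f→[1+1+1+1+1+1+1+1]=8
n=31: 31·1 1·31  f→[1+1]=2
n=32: 1·32 2·16 4·8 8·4 16·2 32·1  f→[1+1+1+1+1+1]=6

8, 3, 4, 4, 6, 2, 8, 2, 6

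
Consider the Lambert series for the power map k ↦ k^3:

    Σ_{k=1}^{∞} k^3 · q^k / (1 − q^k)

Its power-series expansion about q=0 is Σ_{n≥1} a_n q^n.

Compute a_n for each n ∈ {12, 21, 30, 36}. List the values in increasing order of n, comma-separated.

[q^12] f(12)=1728,f(6)=216,f(4)=64,f(3)=27,f(2)=8,f(1)=1 ⇒ 2044
[q^21] f(1)=1,f(3)=27,f(7)=343,f(21)=9261 ⇒ 9632
d|30:{30,15,10,6,5,3,2,1}  Σf=27000+3375+1000+216+125+27+8+1=31752
[q^36] f(1)=1,f(2)=8,f(3)=27,f(4)=64,f(6)=216,f(9)=729,f(12)=1728,f(18)=5832,f(36)=46656 ⇒ 55261

2044, 9632, 31752, 55261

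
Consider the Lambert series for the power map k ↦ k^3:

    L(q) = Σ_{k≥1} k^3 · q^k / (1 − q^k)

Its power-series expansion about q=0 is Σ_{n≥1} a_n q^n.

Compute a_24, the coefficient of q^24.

a_24 = 16380

n=24: 24·1 12·2 8·3 6·4 4·6 3·8 2·12 1·24  f→[13824+1728+512+216+64+27+8+1]=16380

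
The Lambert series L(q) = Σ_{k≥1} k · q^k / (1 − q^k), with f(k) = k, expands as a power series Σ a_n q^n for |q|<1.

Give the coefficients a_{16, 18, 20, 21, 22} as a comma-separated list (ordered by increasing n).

31, 39, 42, 32, 36

q^16  k|16↦f(k): 16:16 8:8 4:4 2:2 1:1  a_16=31
d|18:{1,2,3,6,9,18}  Σf=1+2+3+6+9+18=39
q^20  k|20↦f(k): 20:20 10:10 5:5 4:4 2:2 1:1  a_20=42
q^21  k|21↦f(k): 1:1 3:3 7:7 21:21  a_21=32
n=22: 1·22 2·11 11·2 22·1  f→[1+2+11+22]=36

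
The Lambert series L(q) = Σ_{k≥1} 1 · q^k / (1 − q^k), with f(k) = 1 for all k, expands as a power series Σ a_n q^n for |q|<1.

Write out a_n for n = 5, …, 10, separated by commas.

2, 4, 2, 4, 3, 4

n=5: 1·5 5·1  f→[1+1]=2
[q^6] f(1)=1,f(2)=1,f(3)=1,f(6)=1 ⇒ 4
[q^7] f(7)=1,f(1)=1 ⇒ 2
n=8: 8·1 4·2 2·4 1·8  f→[1+1+1+1]=4
d|9:{9,3,1}  Σf=1+1+1=3
q^10  k|10↦f(k): 10:1 5:1 2:1 1:1  a_10=4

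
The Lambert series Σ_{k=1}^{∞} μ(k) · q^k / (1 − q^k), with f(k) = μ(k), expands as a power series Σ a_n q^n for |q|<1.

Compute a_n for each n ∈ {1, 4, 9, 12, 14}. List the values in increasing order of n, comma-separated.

1, 0, 0, 0, 0

n=1: 1·1  μ→[1]=1
q^4  k|4↦μ(k): 4:0 2:-1 1:1  a_4=0
n=9: 9·1 3·3 1·9  μ→[0+(-1)+1]=0
[q^12] μ(12)=0,μ(6)=1,μ(4)=0,μ(3)=-1,μ(2)=-1,μ(1)=1 ⇒ 0
d|14:{14,7,2,1}  Σμ=1+(-1)+(-1)+1=0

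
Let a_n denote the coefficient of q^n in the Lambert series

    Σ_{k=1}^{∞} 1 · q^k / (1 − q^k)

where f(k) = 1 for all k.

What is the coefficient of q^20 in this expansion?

n=20: 20·1 10·2 5·4 4·5 2·10 1·20  f→[1+1+1+1+1+1]=6

a_20 = 6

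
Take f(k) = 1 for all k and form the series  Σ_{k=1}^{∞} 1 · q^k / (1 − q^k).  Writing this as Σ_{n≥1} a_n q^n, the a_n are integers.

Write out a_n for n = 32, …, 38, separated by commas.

6, 4, 4, 4, 9, 2, 4

d|32:{1,2,4,8,16,32}  Σf=1+1+1+1+1+1=6
[q^33] f(33)=1,f(11)=1,f(3)=1,f(1)=1 ⇒ 4
n=34: 1·34 2·17 17·2 34·1  f→[1+1+1+1]=4
q^35  k|35↦f(k): 35:1 7:1 5:1 1:1  a_35=4
[q^36] f(1)=1,f(2)=1,f(3)=1,f(4)=1,f(6)=1,f(9)=1,f(12)=1,f(18)=1,f(36)=1 ⇒ 9
n=37: 37·1 1·37  f→[1+1]=2
d|38:{38,19,2,1}  Σf=1+1+1+1=4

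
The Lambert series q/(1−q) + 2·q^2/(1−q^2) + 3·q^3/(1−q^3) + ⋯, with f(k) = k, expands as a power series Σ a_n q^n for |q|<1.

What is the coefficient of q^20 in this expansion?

a_20 = 42

q^20  k|20↦f(k): 20:20 10:10 5:5 4:4 2:2 1:1  a_20=42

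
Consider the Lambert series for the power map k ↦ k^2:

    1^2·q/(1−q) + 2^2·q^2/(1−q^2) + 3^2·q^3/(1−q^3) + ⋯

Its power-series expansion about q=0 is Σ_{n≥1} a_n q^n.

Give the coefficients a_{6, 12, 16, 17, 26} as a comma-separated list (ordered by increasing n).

50, 210, 341, 290, 850

[q^6] f(1)=1,f(2)=4,f(3)=9,f(6)=36 ⇒ 50
n=12: 1·12 2·6 3·4 4·3 6·2 12·1  f→[1+4+9+16+36+144]=210
[q^16] f(16)=256,f(8)=64,f(4)=16,f(2)=4,f(1)=1 ⇒ 341
n=17: 1·17 17·1  f→[1+289]=290
q^26  k|26↦f(k): 26:676 13:169 2:4 1:1  a_26=850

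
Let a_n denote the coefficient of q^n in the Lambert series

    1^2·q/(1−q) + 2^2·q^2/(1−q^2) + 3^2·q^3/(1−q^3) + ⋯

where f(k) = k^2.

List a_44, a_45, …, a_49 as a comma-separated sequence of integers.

2562, 2366, 2650, 2210, 3410, 2451

[q^44] f(1)=1,f(2)=4,f(4)=16,f(11)=121,f(22)=484,f(44)=1936 ⇒ 2562
d|45:{45,15,9,5,3,1}  Σf=2025+225+81+25+9+1=2366
d|46:{1,2,23,46}  Σf=1+4+529+2116=2650
q^47  k|47↦f(k): 1:1 47:2209  a_47=2210
d|48:{48,24,16,12,8,6,4,3,2,1}  Σf=2304+576+256+144+64+36+16+9+4+1=3410
d|49:{49,7,1}  Σf=2401+49+1=2451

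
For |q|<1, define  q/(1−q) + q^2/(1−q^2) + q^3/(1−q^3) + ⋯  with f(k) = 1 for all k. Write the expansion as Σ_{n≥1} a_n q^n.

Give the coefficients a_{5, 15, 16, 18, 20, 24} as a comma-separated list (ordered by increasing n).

2, 4, 5, 6, 6, 8

d|5:{1,5}  Σf=1+1=2
n=15: 1·15 3·5 5·3 15·1  f→[1+1+1+1]=4
[q^16] f(1)=1,f(2)=1,f(4)=1,f(8)=1,f(16)=1 ⇒ 5
n=18: 1·18 2·9 3·6 6·3 9·2 18·1  f→[1+1+1+1+1+1]=6
d|20:{20,10,5,4,2,1}  Σf=1+1+1+1+1+1=6
d|24:{24,12,8,6,4,3,2,1}  Σf=1+1+1+1+1+1+1+1=8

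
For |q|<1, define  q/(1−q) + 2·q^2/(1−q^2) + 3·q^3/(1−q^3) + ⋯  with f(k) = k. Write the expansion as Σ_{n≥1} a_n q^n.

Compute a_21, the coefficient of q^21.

n=21: 21·1 7·3 3·7 1·21  f→[21+7+3+1]=32

a_21 = 32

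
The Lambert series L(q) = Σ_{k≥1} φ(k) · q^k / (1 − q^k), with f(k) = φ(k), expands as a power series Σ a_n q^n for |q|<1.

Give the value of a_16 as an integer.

q^16  k|16↦φ(k): 16:8 8:4 4:2 2:1 1:1  a_16=16

a_16 = 16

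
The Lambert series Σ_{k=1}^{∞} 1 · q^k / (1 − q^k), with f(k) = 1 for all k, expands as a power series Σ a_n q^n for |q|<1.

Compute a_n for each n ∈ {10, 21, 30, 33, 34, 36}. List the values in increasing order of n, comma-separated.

d|10:{1,2,5,10}  Σf=1+1+1+1=4
[q^21] f(1)=1,f(3)=1,f(7)=1,f(21)=1 ⇒ 4
q^30  k|30↦f(k): 1:1 2:1 3:1 5:1 6:1 10:1 15:1 30:1  a_30=8
q^33  k|33↦f(k): 33:1 11:1 3:1 1:1  a_33=4
d|34:{34,17,2,1}  Σf=1+1+1+1=4
[q^36] f(1)=1,f(2)=1,f(3)=1,f(4)=1,f(6)=1,f(9)=1,f(12)=1,f(18)=1,f(36)=1 ⇒ 9

4, 4, 8, 4, 4, 9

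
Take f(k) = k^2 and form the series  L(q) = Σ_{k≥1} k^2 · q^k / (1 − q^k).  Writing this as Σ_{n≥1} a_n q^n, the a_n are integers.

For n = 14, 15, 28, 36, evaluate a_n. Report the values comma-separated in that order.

250, 260, 1050, 1911

q^14  k|14↦f(k): 14:196 7:49 2:4 1:1  a_14=250
q^15  k|15↦f(k): 15:225 5:25 3:9 1:1  a_15=260
d|28:{1,2,4,7,14,28}  Σf=1+4+16+49+196+784=1050
d|36:{36,18,12,9,6,4,3,2,1}  Σf=1296+324+144+81+36+16+9+4+1=1911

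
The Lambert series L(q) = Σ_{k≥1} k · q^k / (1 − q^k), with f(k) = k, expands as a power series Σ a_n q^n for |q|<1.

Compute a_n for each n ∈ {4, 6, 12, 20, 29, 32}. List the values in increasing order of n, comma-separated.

7, 12, 28, 42, 30, 63

[q^4] f(4)=4,f(2)=2,f(1)=1 ⇒ 7
q^6  k|6↦f(k): 1:1 2:2 3:3 6:6  a_6=12
[q^12] f(12)=12,f(6)=6,f(4)=4,f(3)=3,f(2)=2,f(1)=1 ⇒ 28
d|20:{1,2,4,5,10,20}  Σf=1+2+4+5+10+20=42
[q^29] f(1)=1,f(29)=29 ⇒ 30
n=32: 1·32 2·16 4·8 8·4 16·2 32·1  f→[1+2+4+8+16+32]=63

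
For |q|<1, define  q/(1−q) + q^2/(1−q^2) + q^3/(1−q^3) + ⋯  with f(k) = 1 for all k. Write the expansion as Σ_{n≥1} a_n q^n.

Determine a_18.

d|18:{1,2,3,6,9,18}  Σf=1+1+1+1+1+1=6

a_18 = 6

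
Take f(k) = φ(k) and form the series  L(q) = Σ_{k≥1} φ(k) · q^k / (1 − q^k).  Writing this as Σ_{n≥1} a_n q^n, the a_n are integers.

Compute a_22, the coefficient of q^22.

q^22  k|22↦φ(k): 1:1 2:1 11:10 22:10  a_22=22

a_22 = 22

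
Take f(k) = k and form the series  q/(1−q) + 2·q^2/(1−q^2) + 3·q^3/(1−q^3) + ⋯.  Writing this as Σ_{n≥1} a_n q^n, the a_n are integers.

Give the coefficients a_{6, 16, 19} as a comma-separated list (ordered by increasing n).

q^6  k|6↦f(k): 6:6 3:3 2:2 1:1  a_6=12
[q^16] f(16)=16,f(8)=8,f(4)=4,f(2)=2,f(1)=1 ⇒ 31
n=19: 1·19 19·1  f→[1+19]=20

12, 31, 20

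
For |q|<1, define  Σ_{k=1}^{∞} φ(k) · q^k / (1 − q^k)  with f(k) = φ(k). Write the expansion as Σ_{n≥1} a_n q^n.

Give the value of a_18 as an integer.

q^18  k|18↦φ(k): 18:6 9:6 6:2 3:2 2:1 1:1  a_18=18

a_18 = 18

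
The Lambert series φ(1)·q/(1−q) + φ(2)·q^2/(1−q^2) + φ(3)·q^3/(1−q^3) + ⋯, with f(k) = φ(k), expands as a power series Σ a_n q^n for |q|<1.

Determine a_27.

n=27: 1·27 3·9 9·3 27·1  φ→[1+2+6+18]=27

a_27 = 27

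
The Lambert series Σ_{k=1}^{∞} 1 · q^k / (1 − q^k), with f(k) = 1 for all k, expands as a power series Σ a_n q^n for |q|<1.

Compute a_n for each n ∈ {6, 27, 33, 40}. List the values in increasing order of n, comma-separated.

n=6: 6·1 3·2 2·3 1·6  f→[1+1+1+1]=4
q^27  k|27↦f(k): 27:1 9:1 3:1 1:1  a_27=4
d|33:{33,11,3,1}  Σf=1+1+1+1=4
q^40  k|40↦f(k): 1:1 2:1 4:1 5:1 8:1 10:1 20:1 40:1  a_40=8

4, 4, 4, 8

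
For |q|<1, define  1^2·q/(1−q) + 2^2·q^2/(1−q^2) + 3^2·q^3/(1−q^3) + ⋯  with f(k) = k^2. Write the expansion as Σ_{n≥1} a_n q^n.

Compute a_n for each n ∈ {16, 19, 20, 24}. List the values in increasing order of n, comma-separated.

341, 362, 546, 850

n=16: 1·16 2·8 4·4 8·2 16·1  f→[1+4+16+64+256]=341
d|19:{1,19}  Σf=1+361=362
n=20: 20·1 10·2 5·4 4·5 2·10 1·20  f→[400+100+25+16+4+1]=546
[q^24] f(1)=1,f(2)=4,f(3)=9,f(4)=16,f(6)=36,f(8)=64,f(12)=144,f(24)=576 ⇒ 850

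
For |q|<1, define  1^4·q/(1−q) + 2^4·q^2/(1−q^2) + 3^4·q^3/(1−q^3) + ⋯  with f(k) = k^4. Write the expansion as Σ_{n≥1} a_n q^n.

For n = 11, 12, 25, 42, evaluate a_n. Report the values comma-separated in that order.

14642, 22386, 391251, 3348388

[q^11] f(11)=14641,f(1)=1 ⇒ 14642
n=12: 1·12 2·6 3·4 4·3 6·2 12·1  f→[1+16+81+256+1296+20736]=22386
[q^25] f(25)=390625,f(5)=625,f(1)=1 ⇒ 391251
n=42: 1·42 2·21 3·14 6·7 7·6 14·3 21·2 42·1  f→[1+16+81+1296+2401+38416+194481+3111696]=3348388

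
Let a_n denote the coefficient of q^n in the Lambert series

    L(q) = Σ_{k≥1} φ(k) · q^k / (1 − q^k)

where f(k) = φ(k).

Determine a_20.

n=20: 20·1 10·2 5·4 4·5 2·10 1·20  φ→[8+4+4+2+1+1]=20

a_20 = 20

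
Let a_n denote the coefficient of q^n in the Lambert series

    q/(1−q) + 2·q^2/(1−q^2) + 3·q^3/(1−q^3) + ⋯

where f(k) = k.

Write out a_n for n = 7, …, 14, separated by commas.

[q^7] f(1)=1,f(7)=7 ⇒ 8
n=8: 1·8 2·4 4·2 8·1  f→[1+2+4+8]=15
n=9: 9·1 3·3 1·9  f→[9+3+1]=13
d|10:{10,5,2,1}  Σf=10+5+2+1=18
d|11:{11,1}  Σf=11+1=12
d|12:{12,6,4,3,2,1}  Σf=12+6+4+3+2+1=28
[q^13] f(1)=1,f(13)=13 ⇒ 14
d|14:{1,2,7,14}  Σf=1+2+7+14=24

8, 15, 13, 18, 12, 28, 14, 24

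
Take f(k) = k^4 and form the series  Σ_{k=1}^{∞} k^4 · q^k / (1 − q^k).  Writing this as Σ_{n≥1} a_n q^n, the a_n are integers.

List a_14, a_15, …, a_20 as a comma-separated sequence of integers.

40834, 51332, 69905, 83522, 112931, 130322, 170898

n=14: 1·14 2·7 7·2 14·1  f→[1+16+2401+38416]=40834
[q^15] f(1)=1,f(3)=81,f(5)=625,f(15)=50625 ⇒ 51332
d|16:{16,8,4,2,1}  Σf=65536+4096+256+16+1=69905
n=17: 1·17 17·1  f→[1+83521]=83522
n=18: 1·18 2·9 3·6 6·3 9·2 18·1  f→[1+16+81+1296+6561+104976]=112931
q^19  k|19↦f(k): 19:130321 1:1  a_19=130322
n=20: 20·1 10·2 5·4 4·5 2·10 1·20  f→[160000+10000+625+256+16+1]=170898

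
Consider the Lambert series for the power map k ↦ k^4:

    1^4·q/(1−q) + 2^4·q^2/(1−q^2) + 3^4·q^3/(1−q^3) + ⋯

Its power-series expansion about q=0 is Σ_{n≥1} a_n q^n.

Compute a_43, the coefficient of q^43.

[q^43] f(43)=3418801,f(1)=1 ⇒ 3418802

a_43 = 3418802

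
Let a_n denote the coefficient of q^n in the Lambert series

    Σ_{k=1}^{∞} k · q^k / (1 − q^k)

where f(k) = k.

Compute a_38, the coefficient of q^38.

a_38 = 60

[q^38] f(38)=38,f(19)=19,f(2)=2,f(1)=1 ⇒ 60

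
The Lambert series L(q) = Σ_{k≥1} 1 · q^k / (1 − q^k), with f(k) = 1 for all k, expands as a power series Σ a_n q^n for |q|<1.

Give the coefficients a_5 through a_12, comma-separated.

[q^5] f(5)=1,f(1)=1 ⇒ 2
[q^6] f(1)=1,f(2)=1,f(3)=1,f(6)=1 ⇒ 4
[q^7] f(7)=1,f(1)=1 ⇒ 2
n=8: 1·8 2·4 4·2 8·1  f→[1+1+1+1]=4
d|9:{1,3,9}  Σf=1+1+1=3
[q^10] f(10)=1,f(5)=1,f(2)=1,f(1)=1 ⇒ 4
n=11: 11·1 1·11  f→[1+1]=2
d|12:{12,6,4,3,2,1}  Σf=1+1+1+1+1+1=6

2, 4, 2, 4, 3, 4, 2, 6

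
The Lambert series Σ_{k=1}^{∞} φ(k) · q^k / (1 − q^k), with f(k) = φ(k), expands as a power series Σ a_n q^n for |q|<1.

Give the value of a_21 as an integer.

[q^21] φ(1)=1,φ(3)=2,φ(7)=6,φ(21)=12 ⇒ 21

a_21 = 21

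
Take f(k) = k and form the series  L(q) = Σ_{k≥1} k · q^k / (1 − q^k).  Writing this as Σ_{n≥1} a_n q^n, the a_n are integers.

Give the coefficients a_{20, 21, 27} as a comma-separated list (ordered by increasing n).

n=20: 20·1 10·2 5·4 4·5 2·10 1·20  f→[20+10+5+4+2+1]=42
d|21:{21,7,3,1}  Σf=21+7+3+1=32
d|27:{1,3,9,27}  Σf=1+3+9+27=40

42, 32, 40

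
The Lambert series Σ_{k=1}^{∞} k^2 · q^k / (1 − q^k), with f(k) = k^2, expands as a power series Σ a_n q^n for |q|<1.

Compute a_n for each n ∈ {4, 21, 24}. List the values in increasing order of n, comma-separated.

q^4  k|4↦f(k): 1:1 2:4 4:16  a_4=21
q^21  k|21↦f(k): 1:1 3:9 7:49 21:441  a_21=500
d|24:{1,2,3,4,6,8,12,24}  Σf=1+4+9+16+36+64+144+576=850

21, 500, 850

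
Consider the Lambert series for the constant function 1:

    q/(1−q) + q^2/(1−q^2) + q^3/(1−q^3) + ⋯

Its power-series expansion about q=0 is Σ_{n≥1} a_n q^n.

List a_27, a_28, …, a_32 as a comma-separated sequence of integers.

4, 6, 2, 8, 2, 6

n=27: 1·27 3·9 9·3 27·1  f→[1+1+1+1]=4
n=28: 1·28 2·14 4·7 7·4 14·2 28·1  f→[1+1+1+1+1+1]=6
[q^29] f(1)=1,f(29)=1 ⇒ 2
[q^30] f(30)=1,f(15)=1,f(10)=1,f(6)=1,f(5)=1,f(3)=1,f(2)=1,f(1)=1 ⇒ 8
q^31  k|31↦f(k): 31:1 1:1  a_31=2
d|32:{32,16,8,4,2,1}  Σf=1+1+1+1+1+1=6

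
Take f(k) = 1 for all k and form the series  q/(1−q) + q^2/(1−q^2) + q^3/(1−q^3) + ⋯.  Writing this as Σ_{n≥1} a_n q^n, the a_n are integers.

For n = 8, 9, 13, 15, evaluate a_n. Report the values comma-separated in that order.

[q^8] f(1)=1,f(2)=1,f(4)=1,f(8)=1 ⇒ 4
n=9: 9·1 3·3 1·9  f→[1+1+1]=3
n=13: 13·1 1·13  f→[1+1]=2
[q^15] f(1)=1,f(3)=1,f(5)=1,f(15)=1 ⇒ 4

4, 3, 2, 4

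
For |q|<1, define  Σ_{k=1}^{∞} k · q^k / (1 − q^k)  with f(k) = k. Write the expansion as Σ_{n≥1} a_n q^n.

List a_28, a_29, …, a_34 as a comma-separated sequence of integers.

56, 30, 72, 32, 63, 48, 54

q^28  k|28↦f(k): 1:1 2:2 4:4 7:7 14:14 28:28  a_28=56
[q^29] f(1)=1,f(29)=29 ⇒ 30
d|30:{30,15,10,6,5,3,2,1}  Σf=30+15+10+6+5+3+2+1=72
n=31: 1·31 31·1  f→[1+31]=32
[q^32] f(1)=1,f(2)=2,f(4)=4,f(8)=8,f(16)=16,f(32)=32 ⇒ 63
q^33  k|33↦f(k): 1:1 3:3 11:11 33:33  a_33=48
n=34: 1·34 2·17 17·2 34·1  f→[1+2+17+34]=54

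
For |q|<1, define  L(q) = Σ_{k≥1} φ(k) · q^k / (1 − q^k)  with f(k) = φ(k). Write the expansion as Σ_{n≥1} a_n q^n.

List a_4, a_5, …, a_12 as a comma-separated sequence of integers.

d|4:{4,2,1}  Σφ=2+1+1=4
d|5:{5,1}  Σφ=4+1=5
q^6  k|6↦φ(k): 1:1 2:1 3:2 6:2  a_6=6
q^7  k|7↦φ(k): 7:6 1:1  a_7=7
q^8  k|8↦φ(k): 8:4 4:2 2:1 1:1  a_8=8
[q^9] φ(1)=1,φ(3)=2,φ(9)=6 ⇒ 9
n=10: 1·10 2·5 5·2 10·1  φ→[1+1+4+4]=10
q^11  k|11↦φ(k): 11:10 1:1  a_11=11
q^12  k|12↦φ(k): 1:1 2:1 3:2 4:2 6:2 12:4  a_12=12

4, 5, 6, 7, 8, 9, 10, 11, 12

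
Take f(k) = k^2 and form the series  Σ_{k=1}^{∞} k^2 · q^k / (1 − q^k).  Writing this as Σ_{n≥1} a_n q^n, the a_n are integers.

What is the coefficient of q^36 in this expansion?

n=36: 1·36 2·18 3·12 4·9 6·6 9·4 12·3 18·2 36·1  f→[1+4+9+16+36+81+144+324+1296]=1911

a_36 = 1911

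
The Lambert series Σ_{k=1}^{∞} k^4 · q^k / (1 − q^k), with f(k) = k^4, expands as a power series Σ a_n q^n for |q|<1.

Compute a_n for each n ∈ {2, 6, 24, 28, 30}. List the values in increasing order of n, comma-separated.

17, 1394, 358258, 655746, 872644

n=2: 1·2 2·1  f→[1+16]=17
[q^6] f(1)=1,f(2)=16,f(3)=81,f(6)=1296 ⇒ 1394
d|24:{1,2,3,4,6,8,12,24}  Σf=1+16+81+256+1296+4096+20736+331776=358258
q^28  k|28↦f(k): 28:614656 14:38416 7:2401 4:256 2:16 1:1  a_28=655746
q^30  k|30↦f(k): 1:1 2:16 3:81 5:625 6:1296 10:10000 15:50625 30:810000  a_30=872644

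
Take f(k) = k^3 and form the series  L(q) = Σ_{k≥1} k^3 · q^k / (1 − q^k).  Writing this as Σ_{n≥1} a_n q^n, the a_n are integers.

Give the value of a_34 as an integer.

a_34 = 44226

[q^34] f(1)=1,f(2)=8,f(17)=4913,f(34)=39304 ⇒ 44226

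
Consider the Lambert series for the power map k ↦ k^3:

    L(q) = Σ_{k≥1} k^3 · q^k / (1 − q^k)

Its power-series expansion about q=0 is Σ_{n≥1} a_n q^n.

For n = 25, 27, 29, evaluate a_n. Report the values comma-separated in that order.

15751, 20440, 24390

d|25:{25,5,1}  Σf=15625+125+1=15751
d|27:{27,9,3,1}  Σf=19683+729+27+1=20440
n=29: 1·29 29·1  f→[1+24389]=24390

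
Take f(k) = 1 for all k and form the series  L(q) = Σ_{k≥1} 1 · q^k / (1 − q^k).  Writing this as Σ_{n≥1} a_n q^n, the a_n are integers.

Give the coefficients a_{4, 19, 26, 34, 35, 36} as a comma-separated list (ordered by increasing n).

3, 2, 4, 4, 4, 9

q^4  k|4↦f(k): 1:1 2:1 4:1  a_4=3
n=19: 19·1 1·19  f→[1+1]=2
d|26:{1,2,13,26}  Σf=1+1+1+1=4
[q^34] f(1)=1,f(2)=1,f(17)=1,f(34)=1 ⇒ 4
[q^35] f(35)=1,f(7)=1,f(5)=1,f(1)=1 ⇒ 4
n=36: 36·1 18·2 12·3 9·4 6·6 4·9 3·12 2·18 1·36  f→[1+1+1+1+1+1+1+1+1]=9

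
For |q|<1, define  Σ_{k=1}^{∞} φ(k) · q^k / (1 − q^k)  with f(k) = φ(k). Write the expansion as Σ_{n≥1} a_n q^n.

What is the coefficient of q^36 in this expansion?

[q^36] φ(36)=12,φ(18)=6,φ(12)=4,φ(9)=6,φ(6)=2,φ(4)=2,φ(3)=2,φ(2)=1,φ(1)=1 ⇒ 36

a_36 = 36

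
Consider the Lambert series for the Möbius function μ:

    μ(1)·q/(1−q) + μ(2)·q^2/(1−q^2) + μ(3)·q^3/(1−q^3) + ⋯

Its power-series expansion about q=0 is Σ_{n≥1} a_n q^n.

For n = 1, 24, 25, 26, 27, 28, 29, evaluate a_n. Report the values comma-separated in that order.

1, 0, 0, 0, 0, 0, 0

[q^1] μ(1)=1 ⇒ 1
d|24:{1,2,3,4,6,8,12,24}  Σμ=1+(-1)+(-1)+0+1+0+0+0=0
d|25:{1,5,25}  Σμ=1+(-1)+0=0
q^26  k|26↦μ(k): 26:1 13:-1 2:-1 1:1  a_26=0
[q^27] μ(1)=1,μ(3)=-1,μ(9)=0,μ(27)=0 ⇒ 0
d|28:{28,14,7,4,2,1}  Σμ=0+1+(-1)+0+(-1)+1=0
n=29: 29·1 1·29  μ→[(-1)+1]=0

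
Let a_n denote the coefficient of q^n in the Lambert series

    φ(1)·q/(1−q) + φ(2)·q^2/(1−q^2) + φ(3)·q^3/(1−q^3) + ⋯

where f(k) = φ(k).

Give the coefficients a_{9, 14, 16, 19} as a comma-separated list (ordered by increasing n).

d|9:{1,3,9}  Σφ=1+2+6=9
d|14:{1,2,7,14}  Σφ=1+1+6+6=14
q^16  k|16↦φ(k): 16:8 8:4 4:2 2:1 1:1  a_16=16
[q^19] φ(19)=18,φ(1)=1 ⇒ 19

9, 14, 16, 19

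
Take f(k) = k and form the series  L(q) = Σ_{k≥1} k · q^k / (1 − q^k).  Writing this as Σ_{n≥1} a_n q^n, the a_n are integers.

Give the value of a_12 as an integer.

a_12 = 28

n=12: 12·1 6·2 4·3 3·4 2·6 1·12  f→[12+6+4+3+2+1]=28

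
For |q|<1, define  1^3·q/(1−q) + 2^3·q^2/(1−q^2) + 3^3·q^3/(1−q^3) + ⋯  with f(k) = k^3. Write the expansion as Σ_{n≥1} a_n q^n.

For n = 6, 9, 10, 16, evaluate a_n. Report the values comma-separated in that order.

n=6: 1·6 2·3 3·2 6·1  f→[1+8+27+216]=252
d|9:{1,3,9}  Σf=1+27+729=757
d|10:{1,2,5,10}  Σf=1+8+125+1000=1134
q^16  k|16↦f(k): 1:1 2:8 4:64 8:512 16:4096  a_16=4681

252, 757, 1134, 4681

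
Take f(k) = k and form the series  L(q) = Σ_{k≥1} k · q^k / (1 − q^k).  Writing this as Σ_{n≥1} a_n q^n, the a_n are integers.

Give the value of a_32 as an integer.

q^32  k|32↦f(k): 1:1 2:2 4:4 8:8 16:16 32:32  a_32=63

a_32 = 63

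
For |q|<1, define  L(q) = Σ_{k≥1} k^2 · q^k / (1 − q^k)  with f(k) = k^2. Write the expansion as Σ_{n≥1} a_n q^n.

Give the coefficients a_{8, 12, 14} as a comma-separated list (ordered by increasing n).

85, 210, 250

q^8  k|8↦f(k): 1:1 2:4 4:16 8:64  a_8=85
d|12:{12,6,4,3,2,1}  Σf=144+36+16+9+4+1=210
[q^14] f(1)=1,f(2)=4,f(7)=49,f(14)=196 ⇒ 250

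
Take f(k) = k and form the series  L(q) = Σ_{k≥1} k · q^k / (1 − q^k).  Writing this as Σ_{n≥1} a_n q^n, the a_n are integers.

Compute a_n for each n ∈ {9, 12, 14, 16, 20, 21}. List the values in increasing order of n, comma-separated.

n=9: 9·1 3·3 1·9  f→[9+3+1]=13
q^12  k|12↦f(k): 12:12 6:6 4:4 3:3 2:2 1:1  a_12=28
q^14  k|14↦f(k): 14:14 7:7 2:2 1:1  a_14=24
q^16  k|16↦f(k): 1:1 2:2 4:4 8:8 16:16  a_16=31
d|20:{1,2,4,5,10,20}  Σf=1+2+4+5+10+20=42
d|21:{21,7,3,1}  Σf=21+7+3+1=32

13, 28, 24, 31, 42, 32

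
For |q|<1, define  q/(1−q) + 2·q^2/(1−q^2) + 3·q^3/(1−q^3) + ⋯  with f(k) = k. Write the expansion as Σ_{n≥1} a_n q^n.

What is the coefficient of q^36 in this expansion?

a_36 = 91

[q^36] f(36)=36,f(18)=18,f(12)=12,f(9)=9,f(6)=6,f(4)=4,f(3)=3,f(2)=2,f(1)=1 ⇒ 91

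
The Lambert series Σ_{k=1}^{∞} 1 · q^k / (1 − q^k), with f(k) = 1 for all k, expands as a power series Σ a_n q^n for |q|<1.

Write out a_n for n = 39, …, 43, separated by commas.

d|39:{39,13,3,1}  Σf=1+1+1+1=4
q^40  k|40↦f(k): 40:1 20:1 10:1 8:1 5:1 4:1 2:1 1:1  a_40=8
d|41:{1,41}  Σf=1+1=2
n=42: 1·42 2·21 3·14 6·7 7·6 14·3 21·2 42·1  f→[1+1+1+1+1+1+1+1]=8
[q^43] f(43)=1,f(1)=1 ⇒ 2

4, 8, 2, 8, 2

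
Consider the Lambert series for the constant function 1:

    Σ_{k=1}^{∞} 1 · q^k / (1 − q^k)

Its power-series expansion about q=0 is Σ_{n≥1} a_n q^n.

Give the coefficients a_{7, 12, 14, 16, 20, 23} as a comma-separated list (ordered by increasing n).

2, 6, 4, 5, 6, 2

[q^7] f(7)=1,f(1)=1 ⇒ 2
[q^12] f(12)=1,f(6)=1,f(4)=1,f(3)=1,f(2)=1,f(1)=1 ⇒ 6
[q^14] f(1)=1,f(2)=1,f(7)=1,f(14)=1 ⇒ 4
d|16:{16,8,4,2,1}  Σf=1+1+1+1+1=5
d|20:{1,2,4,5,10,20}  Σf=1+1+1+1+1+1=6
q^23  k|23↦f(k): 23:1 1:1  a_23=2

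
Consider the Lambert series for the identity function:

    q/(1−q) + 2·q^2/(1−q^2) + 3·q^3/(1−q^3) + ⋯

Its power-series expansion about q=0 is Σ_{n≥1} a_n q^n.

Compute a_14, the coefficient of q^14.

a_14 = 24

q^14  k|14↦f(k): 14:14 7:7 2:2 1:1  a_14=24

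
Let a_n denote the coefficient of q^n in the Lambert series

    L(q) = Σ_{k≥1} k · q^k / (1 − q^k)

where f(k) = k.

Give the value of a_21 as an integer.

a_21 = 32

d|21:{1,3,7,21}  Σf=1+3+7+21=32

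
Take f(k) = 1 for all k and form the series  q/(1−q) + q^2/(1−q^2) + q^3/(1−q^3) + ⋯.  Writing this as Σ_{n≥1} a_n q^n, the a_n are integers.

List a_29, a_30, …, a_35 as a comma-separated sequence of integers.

2, 8, 2, 6, 4, 4, 4

d|29:{1,29}  Σf=1+1=2
q^30  k|30↦f(k): 30:1 15:1 10:1 6:1 5:1 3:1 2:1 1:1  a_30=8
d|31:{1,31}  Σf=1+1=2
d|32:{1,2,4,8,16,32}  Σf=1+1+1+1+1+1=6
q^33  k|33↦f(k): 1:1 3:1 11:1 33:1  a_33=4
d|34:{34,17,2,1}  Σf=1+1+1+1=4
q^35  k|35↦f(k): 1:1 5:1 7:1 35:1  a_35=4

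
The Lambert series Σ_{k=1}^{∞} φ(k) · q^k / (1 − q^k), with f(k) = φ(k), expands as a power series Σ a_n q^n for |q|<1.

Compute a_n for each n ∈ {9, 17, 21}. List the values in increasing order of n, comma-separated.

q^9  k|9↦φ(k): 9:6 3:2 1:1  a_9=9
[q^17] φ(17)=16,φ(1)=1 ⇒ 17
q^21  k|21↦φ(k): 1:1 3:2 7:6 21:12  a_21=21

9, 17, 21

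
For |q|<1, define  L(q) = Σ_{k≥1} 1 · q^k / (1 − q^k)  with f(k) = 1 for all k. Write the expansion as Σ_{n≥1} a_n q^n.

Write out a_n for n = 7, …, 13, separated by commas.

2, 4, 3, 4, 2, 6, 2

[q^7] f(1)=1,f(7)=1 ⇒ 2
n=8: 8·1 4·2 2·4 1·8  f→[1+1+1+1]=4
q^9  k|9↦f(k): 1:1 3:1 9:1  a_9=3
d|10:{10,5,2,1}  Σf=1+1+1+1=4
q^11  k|11↦f(k): 11:1 1:1  a_11=2
d|12:{12,6,4,3,2,1}  Σf=1+1+1+1+1+1=6
[q^13] f(13)=1,f(1)=1 ⇒ 2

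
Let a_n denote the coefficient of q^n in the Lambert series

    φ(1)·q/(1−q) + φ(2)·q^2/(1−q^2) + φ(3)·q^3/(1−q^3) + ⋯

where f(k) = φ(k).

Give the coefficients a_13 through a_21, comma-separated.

q^13  k|13↦φ(k): 13:12 1:1  a_13=13
n=14: 14·1 7·2 2·7 1·14  φ→[6+6+1+1]=14
q^15  k|15↦φ(k): 1:1 3:2 5:4 15:8  a_15=15
[q^16] φ(1)=1,φ(2)=1,φ(4)=2,φ(8)=4,φ(16)=8 ⇒ 16
[q^17] φ(17)=16,φ(1)=1 ⇒ 17
[q^18] φ(1)=1,φ(2)=1,φ(3)=2,φ(6)=2,φ(9)=6,φ(18)=6 ⇒ 18
[q^19] φ(1)=1,φ(19)=18 ⇒ 19
q^20  k|20↦φ(k): 1:1 2:1 4:2 5:4 10:4 20:8  a_20=20
q^21  k|21↦φ(k): 1:1 3:2 7:6 21:12  a_21=21

13, 14, 15, 16, 17, 18, 19, 20, 21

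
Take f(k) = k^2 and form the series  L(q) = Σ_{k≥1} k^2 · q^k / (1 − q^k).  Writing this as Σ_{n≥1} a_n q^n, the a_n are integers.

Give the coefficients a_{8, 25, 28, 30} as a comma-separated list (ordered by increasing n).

85, 651, 1050, 1300

[q^8] f(8)=64,f(4)=16,f(2)=4,f(1)=1 ⇒ 85
[q^25] f(25)=625,f(5)=25,f(1)=1 ⇒ 651
n=28: 1·28 2·14 4·7 7·4 14·2 28·1  f→[1+4+16+49+196+784]=1050
d|30:{30,15,10,6,5,3,2,1}  Σf=900+225+100+36+25+9+4+1=1300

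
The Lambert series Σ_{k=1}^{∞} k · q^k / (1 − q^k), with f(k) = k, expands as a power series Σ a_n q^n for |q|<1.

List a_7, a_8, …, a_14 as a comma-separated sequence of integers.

n=7: 7·1 1·7  f→[7+1]=8
q^8  k|8↦f(k): 8:8 4:4 2:2 1:1  a_8=15
n=9: 1·9 3·3 9·1  f→[1+3+9]=13
d|10:{1,2,5,10}  Σf=1+2+5+10=18
n=11: 11·1 1·11  f→[11+1]=12
[q^12] f(12)=12,f(6)=6,f(4)=4,f(3)=3,f(2)=2,f(1)=1 ⇒ 28
q^13  k|13↦f(k): 13:13 1:1  a_13=14
d|14:{1,2,7,14}  Σf=1+2+7+14=24

8, 15, 13, 18, 12, 28, 14, 24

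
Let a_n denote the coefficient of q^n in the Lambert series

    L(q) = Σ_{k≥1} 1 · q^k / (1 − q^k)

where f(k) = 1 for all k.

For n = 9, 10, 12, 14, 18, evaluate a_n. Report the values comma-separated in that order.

q^9  k|9↦f(k): 9:1 3:1 1:1  a_9=3
d|10:{1,2,5,10}  Σf=1+1+1+1=4
n=12: 12·1 6·2 4·3 3·4 2·6 1·12  f→[1+1+1+1+1+1]=6
d|14:{1,2,7,14}  Σf=1+1+1+1=4
q^18  k|18↦f(k): 18:1 9:1 6:1 3:1 2:1 1:1  a_18=6

3, 4, 6, 4, 6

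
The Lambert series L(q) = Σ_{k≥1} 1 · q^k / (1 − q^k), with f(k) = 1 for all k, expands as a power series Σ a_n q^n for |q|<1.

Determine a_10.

a_10 = 4

[q^10] f(10)=1,f(5)=1,f(2)=1,f(1)=1 ⇒ 4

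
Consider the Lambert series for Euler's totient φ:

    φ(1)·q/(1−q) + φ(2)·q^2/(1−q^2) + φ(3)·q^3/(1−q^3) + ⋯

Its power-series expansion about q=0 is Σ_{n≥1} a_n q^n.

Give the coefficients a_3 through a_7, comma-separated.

[q^3] φ(3)=2,φ(1)=1 ⇒ 3
n=4: 4·1 2·2 1·4  φ→[2+1+1]=4
q^5  k|5↦φ(k): 5:4 1:1  a_5=5
q^6  k|6↦φ(k): 6:2 3:2 2:1 1:1  a_6=6
[q^7] φ(1)=1,φ(7)=6 ⇒ 7

3, 4, 5, 6, 7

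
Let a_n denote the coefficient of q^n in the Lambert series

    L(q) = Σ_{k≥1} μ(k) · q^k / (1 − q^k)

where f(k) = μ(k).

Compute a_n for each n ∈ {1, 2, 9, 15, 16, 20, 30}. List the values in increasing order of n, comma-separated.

1, 0, 0, 0, 0, 0, 0

[q^1] μ(1)=1 ⇒ 1
q^2  k|2↦μ(k): 1:1 2:-1  a_2=0
q^9  k|9↦μ(k): 1:1 3:-1 9:0  a_9=0
n=15: 15·1 5·3 3·5 1·15  μ→[1+(-1)+(-1)+1]=0
[q^16] μ(1)=1,μ(2)=-1,μ(4)=0,μ(8)=0,μ(16)=0 ⇒ 0
[q^20] μ(1)=1,μ(2)=-1,μ(4)=0,μ(5)=-1,μ(10)=1,μ(20)=0 ⇒ 0
n=30: 1·30 2·15 3·10 5·6 6·5 10·3 15·2 30·1  μ→[1+(-1)+(-1)+(-1)+1+1+1+(-1)]=0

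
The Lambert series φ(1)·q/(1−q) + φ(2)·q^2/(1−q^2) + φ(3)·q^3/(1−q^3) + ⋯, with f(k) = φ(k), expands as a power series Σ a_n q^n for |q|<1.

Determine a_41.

[q^41] φ(41)=40,φ(1)=1 ⇒ 41

a_41 = 41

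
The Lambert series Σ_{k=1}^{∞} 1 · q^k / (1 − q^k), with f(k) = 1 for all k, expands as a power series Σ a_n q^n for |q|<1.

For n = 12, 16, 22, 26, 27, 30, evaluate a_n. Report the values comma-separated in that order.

q^12  k|12↦f(k): 12:1 6:1 4:1 3:1 2:1 1:1  a_12=6
n=16: 1·16 2·8 4·4 8·2 16·1  f→[1+1+1+1+1]=5
[q^22] f(1)=1,f(2)=1,f(11)=1,f(22)=1 ⇒ 4
q^26  k|26↦f(k): 1:1 2:1 13:1 26:1  a_26=4
n=27: 1·27 3·9 9·3 27·1  f→[1+1+1+1]=4
[q^30] f(30)=1,f(15)=1,f(10)=1,f(6)=1,f(5)=1,f(3)=1,f(2)=1,f(1)=1 ⇒ 8

6, 5, 4, 4, 4, 8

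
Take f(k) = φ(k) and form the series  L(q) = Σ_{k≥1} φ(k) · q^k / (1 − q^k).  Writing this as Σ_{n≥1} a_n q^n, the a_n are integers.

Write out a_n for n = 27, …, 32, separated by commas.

n=27: 27·1 9·3 3·9 1·27  φ→[18+6+2+1]=27
q^28  k|28↦φ(k): 28:12 14:6 7:6 4:2 2:1 1:1  a_28=28
n=29: 29·1 1·29  φ→[28+1]=29
[q^30] φ(1)=1,φ(2)=1,φ(3)=2,φ(5)=4,φ(6)=2,φ(10)=4,φ(15)=8,φ(30)=8 ⇒ 30
n=31: 1·31 31·1  φ→[1+30]=31
[q^32] φ(1)=1,φ(2)=1,φ(4)=2,φ(8)=4,φ(16)=8,φ(32)=16 ⇒ 32

27, 28, 29, 30, 31, 32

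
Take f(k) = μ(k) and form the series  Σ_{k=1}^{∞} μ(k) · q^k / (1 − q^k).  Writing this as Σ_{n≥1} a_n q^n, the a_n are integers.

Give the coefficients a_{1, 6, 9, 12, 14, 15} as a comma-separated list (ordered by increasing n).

d|1:{1}  Σμ=1=1
[q^6] μ(1)=1,μ(2)=-1,μ(3)=-1,μ(6)=1 ⇒ 0
d|9:{9,3,1}  Σμ=0+(-1)+1=0
d|12:{12,6,4,3,2,1}  Σμ=0+1+0+(-1)+(-1)+1=0
d|14:{1,2,7,14}  Σμ=1+(-1)+(-1)+1=0
[q^15] μ(15)=1,μ(5)=-1,μ(3)=-1,μ(1)=1 ⇒ 0

1, 0, 0, 0, 0, 0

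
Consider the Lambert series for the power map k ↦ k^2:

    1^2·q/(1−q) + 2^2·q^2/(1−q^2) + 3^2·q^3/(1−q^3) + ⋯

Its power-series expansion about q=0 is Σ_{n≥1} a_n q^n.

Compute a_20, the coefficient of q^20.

a_20 = 546

q^20  k|20↦f(k): 20:400 10:100 5:25 4:16 2:4 1:1  a_20=546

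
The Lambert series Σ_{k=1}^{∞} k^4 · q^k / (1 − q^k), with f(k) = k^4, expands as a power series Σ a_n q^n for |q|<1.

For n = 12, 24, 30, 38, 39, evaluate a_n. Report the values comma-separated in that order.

d|12:{1,2,3,4,6,12}  Σf=1+16+81+256+1296+20736=22386
q^24  k|24↦f(k): 24:331776 12:20736 8:4096 6:1296 4:256 3:81 2:16 1:1  a_24=358258
d|30:{1,2,3,5,6,10,15,30}  Σf=1+16+81+625+1296+10000+50625+810000=872644
q^38  k|38↦f(k): 38:2085136 19:130321 2:16 1:1  a_38=2215474
n=39: 39·1 13·3 3·13 1·39  f→[2313441+28561+81+1]=2342084

22386, 358258, 872644, 2215474, 2342084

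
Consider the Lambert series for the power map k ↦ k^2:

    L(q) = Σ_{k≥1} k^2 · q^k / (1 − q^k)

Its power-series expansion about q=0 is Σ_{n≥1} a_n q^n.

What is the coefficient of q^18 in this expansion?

q^18  k|18↦f(k): 1:1 2:4 3:9 6:36 9:81 18:324  a_18=455

a_18 = 455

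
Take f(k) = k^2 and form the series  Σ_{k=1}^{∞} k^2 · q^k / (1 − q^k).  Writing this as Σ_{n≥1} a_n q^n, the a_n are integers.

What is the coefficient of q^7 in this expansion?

a_7 = 50

[q^7] f(1)=1,f(7)=49 ⇒ 50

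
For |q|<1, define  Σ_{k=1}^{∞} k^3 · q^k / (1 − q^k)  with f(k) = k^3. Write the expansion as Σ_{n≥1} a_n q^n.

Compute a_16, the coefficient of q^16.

q^16  k|16↦f(k): 16:4096 8:512 4:64 2:8 1:1  a_16=4681

a_16 = 4681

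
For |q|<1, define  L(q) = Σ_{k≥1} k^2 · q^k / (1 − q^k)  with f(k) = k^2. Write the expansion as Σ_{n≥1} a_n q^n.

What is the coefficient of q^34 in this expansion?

a_34 = 1450

[q^34] f(34)=1156,f(17)=289,f(2)=4,f(1)=1 ⇒ 1450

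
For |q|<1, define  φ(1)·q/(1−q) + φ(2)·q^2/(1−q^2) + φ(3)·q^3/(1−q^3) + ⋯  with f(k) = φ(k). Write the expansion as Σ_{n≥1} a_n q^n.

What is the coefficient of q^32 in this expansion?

q^32  k|32↦φ(k): 32:16 16:8 8:4 4:2 2:1 1:1  a_32=32

a_32 = 32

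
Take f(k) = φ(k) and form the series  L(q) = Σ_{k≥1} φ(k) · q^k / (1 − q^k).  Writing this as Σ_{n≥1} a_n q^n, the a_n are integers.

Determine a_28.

[q^28] φ(28)=12,φ(14)=6,φ(7)=6,φ(4)=2,φ(2)=1,φ(1)=1 ⇒ 28

a_28 = 28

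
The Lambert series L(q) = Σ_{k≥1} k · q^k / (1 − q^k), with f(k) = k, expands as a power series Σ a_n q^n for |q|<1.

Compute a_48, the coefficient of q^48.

q^48  k|48↦f(k): 1:1 2:2 3:3 4:4 6:6 8:8 12:12 16:16 24:24 48:48  a_48=124

a_48 = 124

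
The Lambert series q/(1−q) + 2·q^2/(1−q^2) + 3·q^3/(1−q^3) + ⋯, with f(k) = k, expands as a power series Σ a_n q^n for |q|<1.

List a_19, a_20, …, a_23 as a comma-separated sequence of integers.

q^19  k|19↦f(k): 19:19 1:1  a_19=20
q^20  k|20↦f(k): 20:20 10:10 5:5 4:4 2:2 1:1  a_20=42
[q^21] f(21)=21,f(7)=7,f(3)=3,f(1)=1 ⇒ 32
q^22  k|22↦f(k): 22:22 11:11 2:2 1:1  a_22=36
n=23: 1·23 23·1  f→[1+23]=24

20, 42, 32, 36, 24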